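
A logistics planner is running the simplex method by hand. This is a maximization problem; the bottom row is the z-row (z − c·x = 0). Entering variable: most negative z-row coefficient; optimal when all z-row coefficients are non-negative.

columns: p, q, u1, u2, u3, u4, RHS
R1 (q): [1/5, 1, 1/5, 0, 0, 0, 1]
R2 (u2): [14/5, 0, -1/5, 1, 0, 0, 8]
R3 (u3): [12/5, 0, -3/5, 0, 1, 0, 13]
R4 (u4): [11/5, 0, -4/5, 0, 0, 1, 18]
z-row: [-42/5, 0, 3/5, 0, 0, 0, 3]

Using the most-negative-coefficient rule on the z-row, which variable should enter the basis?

Negative z-row entries: p: -42/5.
The most negative is -42/5 in column p, so p enters.

p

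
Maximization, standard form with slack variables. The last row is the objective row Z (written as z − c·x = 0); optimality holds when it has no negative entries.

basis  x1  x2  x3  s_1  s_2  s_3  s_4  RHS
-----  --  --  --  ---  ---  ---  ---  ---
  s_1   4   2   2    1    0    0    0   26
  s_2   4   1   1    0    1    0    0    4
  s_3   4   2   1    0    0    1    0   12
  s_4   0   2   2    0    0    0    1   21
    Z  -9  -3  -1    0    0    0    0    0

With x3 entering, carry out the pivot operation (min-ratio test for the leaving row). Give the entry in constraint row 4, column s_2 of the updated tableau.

Ratio test on column x3 — row 1: 26/2 = 13; row 2: 4/1 = 4; row 3: 12/1 = 12; row 4: 21/2 = 21/2. Minimum is 4 at row 2 (s_2 leaves); pivot element 1.
Divide row 2 by 1; eliminate column x3 from the other rows.
Row 4 update in column s_2: 0 − 2·1 = -2.

-2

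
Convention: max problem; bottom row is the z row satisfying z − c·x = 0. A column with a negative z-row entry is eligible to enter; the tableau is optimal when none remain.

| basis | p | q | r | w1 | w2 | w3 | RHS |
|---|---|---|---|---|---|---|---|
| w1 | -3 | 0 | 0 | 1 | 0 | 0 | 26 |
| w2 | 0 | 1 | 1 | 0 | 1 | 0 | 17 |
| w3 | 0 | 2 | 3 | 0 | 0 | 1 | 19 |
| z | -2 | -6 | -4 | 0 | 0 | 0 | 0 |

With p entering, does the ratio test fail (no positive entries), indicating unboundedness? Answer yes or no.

yes

Every constraint-row entry in column p is ≤ 0, so increasing p is unbounded.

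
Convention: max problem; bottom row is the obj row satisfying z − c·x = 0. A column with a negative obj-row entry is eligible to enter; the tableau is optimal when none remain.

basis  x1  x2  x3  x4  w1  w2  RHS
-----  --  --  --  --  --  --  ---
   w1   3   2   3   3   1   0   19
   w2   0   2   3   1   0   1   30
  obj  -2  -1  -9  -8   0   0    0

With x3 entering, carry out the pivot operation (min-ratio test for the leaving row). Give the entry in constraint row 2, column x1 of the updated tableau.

-3

Ratio test on column x3 — row 1: 19/3 = 19/3; row 2: 30/3 = 10. Minimum is 19/3 at row 1 (w1 leaves); pivot element 3.
Divide row 1 by 3; eliminate column x3 from the other rows.
Row 2 update in column x1: 0 − 3·1 = -3.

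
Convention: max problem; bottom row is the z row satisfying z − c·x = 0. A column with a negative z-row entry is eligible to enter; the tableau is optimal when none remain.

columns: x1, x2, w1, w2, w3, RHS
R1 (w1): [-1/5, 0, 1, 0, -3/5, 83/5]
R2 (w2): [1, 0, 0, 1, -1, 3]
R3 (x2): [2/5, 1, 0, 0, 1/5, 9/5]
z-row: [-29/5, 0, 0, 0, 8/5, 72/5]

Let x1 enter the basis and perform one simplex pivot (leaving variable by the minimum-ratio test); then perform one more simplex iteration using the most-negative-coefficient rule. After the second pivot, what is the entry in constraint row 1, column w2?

-1/3

Ratio test on column x1 — row 1: entry -1/5 ≤ 0; row 2: 3/1 = 3; row 3: (9/5)/(2/5) = 9/2. Minimum is 3 at row 2 (w2 leaves); pivot element 1.
Divide row 2 by 1; eliminate column x1 from the other rows.
Second iteration: most negative z-row entry is -21/5 in column w3, so w3 enters.
Ratio test on column w3 — row 1: entry -4/5 ≤ 0; row 2: entry -1 ≤ 0; row 3: (3/5)/(3/5) = 1. Minimum is 1 at row 3 (x2 leaves); pivot element 3/5.
Divide row 3 by 3/5; eliminate column w3 from the other rows.
After both pivots, the entry at constraint row 1, column w2 is -1/3.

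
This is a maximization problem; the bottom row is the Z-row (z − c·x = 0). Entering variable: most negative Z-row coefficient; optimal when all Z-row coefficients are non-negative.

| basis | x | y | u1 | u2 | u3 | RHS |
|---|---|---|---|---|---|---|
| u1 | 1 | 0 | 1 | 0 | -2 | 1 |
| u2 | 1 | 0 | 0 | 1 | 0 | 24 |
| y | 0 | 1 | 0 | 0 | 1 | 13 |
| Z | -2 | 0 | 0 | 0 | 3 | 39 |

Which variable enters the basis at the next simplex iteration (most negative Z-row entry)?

x

Negative Z-row entries: x: -2.
The most negative is -2 in column x, so x enters.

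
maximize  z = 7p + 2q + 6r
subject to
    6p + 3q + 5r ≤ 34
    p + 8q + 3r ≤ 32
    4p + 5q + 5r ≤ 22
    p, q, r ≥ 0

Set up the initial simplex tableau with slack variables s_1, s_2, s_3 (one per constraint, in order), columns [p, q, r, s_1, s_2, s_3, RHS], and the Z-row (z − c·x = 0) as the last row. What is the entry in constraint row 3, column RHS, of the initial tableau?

22

The RHS of constraint 3 is b_3 = 22.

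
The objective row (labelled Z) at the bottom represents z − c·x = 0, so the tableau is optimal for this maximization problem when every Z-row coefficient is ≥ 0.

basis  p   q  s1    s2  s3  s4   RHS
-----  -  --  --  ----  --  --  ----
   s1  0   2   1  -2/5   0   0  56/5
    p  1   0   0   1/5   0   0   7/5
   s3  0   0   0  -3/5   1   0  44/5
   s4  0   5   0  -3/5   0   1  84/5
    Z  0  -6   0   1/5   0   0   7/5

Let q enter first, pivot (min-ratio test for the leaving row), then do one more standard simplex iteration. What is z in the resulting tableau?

126/5

Ratio test on column q — row 1: (56/5)/2 = 28/5; row 2: entry 0 ≤ 0; row 3: entry 0 ≤ 0; row 4: (84/5)/5 = 84/25. Minimum is 84/25 at row 4 (s4 leaves); pivot element 5.
Pivot on row 4; the Z-row RHS becomes 7/5 − (-6)·(84/25) = 539/25.
Next entering variable (most negative Z-row entry -13/25): s2.
Ratio test on column s2 — row 1: entry -4/25 ≤ 0; row 2: (7/5)/(1/5) = 7; row 3: entry -3/5 ≤ 0; row 4: entry -3/25 ≤ 0. Minimum is 7 at row 2 (p leaves); pivot element 1/5.
After the second pivot the Z-row RHS is 539/25 − (-13/25)·7 = 126/5.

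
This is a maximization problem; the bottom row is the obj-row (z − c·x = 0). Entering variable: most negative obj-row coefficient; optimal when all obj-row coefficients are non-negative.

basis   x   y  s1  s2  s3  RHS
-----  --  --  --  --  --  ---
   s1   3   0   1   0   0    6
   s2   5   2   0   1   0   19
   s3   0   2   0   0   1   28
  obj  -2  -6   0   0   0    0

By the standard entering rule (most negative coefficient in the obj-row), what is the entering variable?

Negative obj-row entries: x: -2, y: -6.
The most negative is -6 in column y, so y enters.

y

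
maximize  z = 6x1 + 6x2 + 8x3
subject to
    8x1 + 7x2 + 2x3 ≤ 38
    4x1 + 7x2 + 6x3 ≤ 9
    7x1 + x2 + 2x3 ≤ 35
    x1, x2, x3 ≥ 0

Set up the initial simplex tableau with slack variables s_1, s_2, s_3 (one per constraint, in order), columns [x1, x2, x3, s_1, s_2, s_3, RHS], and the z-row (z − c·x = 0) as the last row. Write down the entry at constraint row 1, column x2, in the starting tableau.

7

Constraint 1 has coefficient 7 on x2.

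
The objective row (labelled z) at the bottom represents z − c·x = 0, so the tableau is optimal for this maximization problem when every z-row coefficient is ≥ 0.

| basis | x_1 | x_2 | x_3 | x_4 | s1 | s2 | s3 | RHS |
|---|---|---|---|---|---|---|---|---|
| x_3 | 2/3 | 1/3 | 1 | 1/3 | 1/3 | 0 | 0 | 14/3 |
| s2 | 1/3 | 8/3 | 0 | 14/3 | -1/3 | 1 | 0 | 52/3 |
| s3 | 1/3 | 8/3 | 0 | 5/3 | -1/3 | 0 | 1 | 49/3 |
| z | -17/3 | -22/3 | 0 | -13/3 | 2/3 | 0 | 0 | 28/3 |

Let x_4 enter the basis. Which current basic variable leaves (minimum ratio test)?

s2

Column x_4 entries and ratios — x_3: (14/3)/(1/3) = 14; s2: (52/3)/(14/3) = 26/7; s3: (49/3)/(5/3) = 49/5.
Smallest ratio is 26/7 in the row of s2, so s2 leaves.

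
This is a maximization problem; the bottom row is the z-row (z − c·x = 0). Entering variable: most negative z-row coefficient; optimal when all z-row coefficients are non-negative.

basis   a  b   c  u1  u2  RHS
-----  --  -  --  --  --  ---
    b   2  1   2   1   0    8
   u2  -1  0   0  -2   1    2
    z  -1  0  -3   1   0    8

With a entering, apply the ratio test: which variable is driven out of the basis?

b

Column a entries and ratios — b: 8/2 = 4; u2: -1 ≤ 0, skip.
Smallest ratio is 4 in the row of b, so b leaves.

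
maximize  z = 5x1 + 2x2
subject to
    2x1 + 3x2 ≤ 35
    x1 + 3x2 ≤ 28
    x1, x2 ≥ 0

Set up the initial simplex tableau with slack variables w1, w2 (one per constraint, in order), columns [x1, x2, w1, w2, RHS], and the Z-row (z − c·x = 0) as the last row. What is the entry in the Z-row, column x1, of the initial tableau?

The Z-row carries the negated objective coefficients: the x1 entry is -5.

-5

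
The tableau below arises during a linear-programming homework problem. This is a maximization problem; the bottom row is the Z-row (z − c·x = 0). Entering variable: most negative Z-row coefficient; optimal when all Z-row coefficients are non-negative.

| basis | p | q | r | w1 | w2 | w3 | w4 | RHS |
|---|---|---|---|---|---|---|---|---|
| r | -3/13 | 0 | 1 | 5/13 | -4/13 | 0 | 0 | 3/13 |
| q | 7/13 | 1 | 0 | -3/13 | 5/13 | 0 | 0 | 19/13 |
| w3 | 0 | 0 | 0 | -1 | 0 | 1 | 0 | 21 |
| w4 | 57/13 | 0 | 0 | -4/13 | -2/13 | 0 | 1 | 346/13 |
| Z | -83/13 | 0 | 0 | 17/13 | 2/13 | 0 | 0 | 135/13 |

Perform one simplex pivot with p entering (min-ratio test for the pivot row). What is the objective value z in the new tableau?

Ratio test on column p — row 1: entry -3/13 ≤ 0; row 2: (19/13)/(7/13) = 19/7; row 3: entry 0 ≤ 0; row 4: (346/13)/(57/13) = 346/57. Minimum is 19/7 at row 2 (q leaves); pivot element 7/13.
Pivot on row 2; the Z-row RHS becomes 135/13 − (-83/13)·(19/7) = 194/7.

194/7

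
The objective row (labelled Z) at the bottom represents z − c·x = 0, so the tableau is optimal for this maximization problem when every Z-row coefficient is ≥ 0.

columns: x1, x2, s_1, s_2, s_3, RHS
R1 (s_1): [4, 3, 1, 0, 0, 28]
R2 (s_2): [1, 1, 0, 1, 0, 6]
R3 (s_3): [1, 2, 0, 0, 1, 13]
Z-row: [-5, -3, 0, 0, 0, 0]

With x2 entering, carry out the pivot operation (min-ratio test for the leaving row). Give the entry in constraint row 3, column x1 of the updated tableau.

Ratio test on column x2 — row 1: 28/3 = 28/3; row 2: 6/1 = 6; row 3: 13/2 = 13/2. Minimum is 6 at row 2 (s_2 leaves); pivot element 1.
Divide row 2 by 1; eliminate column x2 from the other rows.
Row 3 update in column x1: 1 − 2·1 = -1.

-1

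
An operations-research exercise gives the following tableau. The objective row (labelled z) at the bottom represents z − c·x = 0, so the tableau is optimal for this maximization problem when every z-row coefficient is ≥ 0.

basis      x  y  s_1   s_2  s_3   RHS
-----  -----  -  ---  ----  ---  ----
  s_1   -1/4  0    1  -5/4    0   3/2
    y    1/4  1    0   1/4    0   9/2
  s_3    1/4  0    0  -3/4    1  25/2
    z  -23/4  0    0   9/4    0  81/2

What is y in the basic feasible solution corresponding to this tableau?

9/2

y is basic (row 2); its value is the RHS of that row, 9/2.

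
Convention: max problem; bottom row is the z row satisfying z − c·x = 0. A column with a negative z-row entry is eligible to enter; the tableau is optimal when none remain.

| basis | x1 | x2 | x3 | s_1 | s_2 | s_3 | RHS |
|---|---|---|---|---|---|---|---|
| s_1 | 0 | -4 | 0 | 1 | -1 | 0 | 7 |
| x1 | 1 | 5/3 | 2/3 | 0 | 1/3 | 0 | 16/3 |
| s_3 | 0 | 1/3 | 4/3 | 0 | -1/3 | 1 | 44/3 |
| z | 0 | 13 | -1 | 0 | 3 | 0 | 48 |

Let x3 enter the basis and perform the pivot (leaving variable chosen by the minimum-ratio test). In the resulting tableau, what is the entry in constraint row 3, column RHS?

4

Ratio test on column x3 — row 1: entry 0 ≤ 0; row 2: (16/3)/(2/3) = 8; row 3: (44/3)/(4/3) = 11. Minimum is 8 at row 2 (x1 leaves); pivot element 2/3.
Divide row 2 by 2/3; eliminate column x3 from the other rows.
Row 3 update in column RHS: 44/3 − (4/3)·8 = 4.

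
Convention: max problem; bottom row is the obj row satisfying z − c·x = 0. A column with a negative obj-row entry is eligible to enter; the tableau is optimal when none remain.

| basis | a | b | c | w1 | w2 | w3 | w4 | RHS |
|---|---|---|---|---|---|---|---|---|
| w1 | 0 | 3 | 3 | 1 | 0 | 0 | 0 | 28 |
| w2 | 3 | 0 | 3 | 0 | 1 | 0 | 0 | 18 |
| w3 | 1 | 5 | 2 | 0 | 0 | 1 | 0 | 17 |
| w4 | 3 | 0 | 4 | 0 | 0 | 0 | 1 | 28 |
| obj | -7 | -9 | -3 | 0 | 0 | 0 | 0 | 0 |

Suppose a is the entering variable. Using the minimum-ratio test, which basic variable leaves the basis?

Column a entries and ratios — w1: 0 ≤ 0, skip; w2: 18/3 = 6; w3: 17/1 = 17; w4: 28/3 = 28/3.
Smallest ratio is 6 in the row of w2, so w2 leaves.

w2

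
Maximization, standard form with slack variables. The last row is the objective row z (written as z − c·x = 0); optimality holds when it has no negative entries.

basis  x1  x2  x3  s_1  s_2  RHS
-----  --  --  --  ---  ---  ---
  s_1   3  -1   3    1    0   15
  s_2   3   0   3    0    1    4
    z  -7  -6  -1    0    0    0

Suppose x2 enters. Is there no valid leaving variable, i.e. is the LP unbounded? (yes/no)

Every constraint-row entry in column x2 is ≤ 0, so increasing x2 is unbounded.

yes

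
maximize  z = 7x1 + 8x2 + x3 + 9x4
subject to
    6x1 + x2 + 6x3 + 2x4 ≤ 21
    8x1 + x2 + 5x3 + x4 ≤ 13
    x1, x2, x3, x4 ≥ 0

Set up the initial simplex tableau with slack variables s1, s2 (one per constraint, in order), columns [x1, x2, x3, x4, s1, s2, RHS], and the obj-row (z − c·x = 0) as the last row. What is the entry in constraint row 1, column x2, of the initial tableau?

Constraint 1 has coefficient 1 on x2.

1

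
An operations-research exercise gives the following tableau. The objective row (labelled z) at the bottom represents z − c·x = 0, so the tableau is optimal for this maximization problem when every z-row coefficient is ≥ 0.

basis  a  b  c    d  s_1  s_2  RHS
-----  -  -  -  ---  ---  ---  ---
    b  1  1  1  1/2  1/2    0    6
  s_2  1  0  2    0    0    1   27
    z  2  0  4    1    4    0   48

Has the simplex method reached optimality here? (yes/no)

yes

Every z-row coefficient is ≥ 0, so the tableau is optimal.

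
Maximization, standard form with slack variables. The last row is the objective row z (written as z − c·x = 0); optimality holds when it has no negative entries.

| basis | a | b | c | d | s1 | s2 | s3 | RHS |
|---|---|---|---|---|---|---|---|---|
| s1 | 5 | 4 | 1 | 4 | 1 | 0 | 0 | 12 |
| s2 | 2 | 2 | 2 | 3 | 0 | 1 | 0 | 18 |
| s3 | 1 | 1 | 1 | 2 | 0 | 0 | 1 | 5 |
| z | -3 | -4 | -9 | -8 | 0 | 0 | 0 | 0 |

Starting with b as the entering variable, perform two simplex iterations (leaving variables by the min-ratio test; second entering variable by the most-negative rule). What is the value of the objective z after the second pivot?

Ratio test on column b — row 1: 12/4 = 3; row 2: 18/2 = 9; row 3: 5/1 = 5. Minimum is 3 at row 1 (s1 leaves); pivot element 4.
Pivot on row 1; the z-row RHS becomes 0 − (-4)·3 = 12.
Next entering variable (most negative z-row entry -8): c.
Ratio test on column c — row 1: 3/(1/4) = 12; row 2: 12/(3/2) = 8; row 3: 2/(3/4) = 8/3. Minimum is 8/3 at row 3 (s3 leaves); pivot element 3/4.
After the second pivot the z-row RHS is 12 − (-8)·(8/3) = 100/3.

100/3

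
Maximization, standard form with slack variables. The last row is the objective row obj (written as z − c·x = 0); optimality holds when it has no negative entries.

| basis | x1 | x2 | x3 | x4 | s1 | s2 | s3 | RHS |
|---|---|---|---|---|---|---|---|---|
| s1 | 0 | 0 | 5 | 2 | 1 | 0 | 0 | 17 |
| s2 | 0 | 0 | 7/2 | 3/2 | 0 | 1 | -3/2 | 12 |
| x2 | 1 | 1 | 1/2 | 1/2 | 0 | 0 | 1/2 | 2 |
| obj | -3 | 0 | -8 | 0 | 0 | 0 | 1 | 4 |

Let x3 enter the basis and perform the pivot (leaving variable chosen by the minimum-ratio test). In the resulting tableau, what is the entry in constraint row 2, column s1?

Ratio test on column x3 — row 1: 17/5 = 17/5; row 2: 12/(7/2) = 24/7; row 3: 2/(1/2) = 4. Minimum is 17/5 at row 1 (s1 leaves); pivot element 5.
Divide row 1 by 5; eliminate column x3 from the other rows.
Row 2 update in column s1: 0 − (7/2)·(1/5) = -7/10.

-7/10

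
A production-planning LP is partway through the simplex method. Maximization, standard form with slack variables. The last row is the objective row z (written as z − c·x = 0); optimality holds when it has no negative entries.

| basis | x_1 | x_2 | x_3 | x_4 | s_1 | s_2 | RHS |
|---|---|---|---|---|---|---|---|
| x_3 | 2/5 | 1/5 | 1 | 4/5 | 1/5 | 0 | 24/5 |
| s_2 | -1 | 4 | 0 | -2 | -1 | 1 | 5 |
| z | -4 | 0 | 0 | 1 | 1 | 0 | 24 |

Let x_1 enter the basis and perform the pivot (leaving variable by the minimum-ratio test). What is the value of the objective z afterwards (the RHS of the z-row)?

72

Ratio test on column x_1 — row 1: (24/5)/(2/5) = 12; row 2: entry -1 ≤ 0. Minimum is 12 at row 1 (x_3 leaves); pivot element 2/5.
Pivot on row 1; the z-row RHS becomes 24 − (-4)·12 = 72.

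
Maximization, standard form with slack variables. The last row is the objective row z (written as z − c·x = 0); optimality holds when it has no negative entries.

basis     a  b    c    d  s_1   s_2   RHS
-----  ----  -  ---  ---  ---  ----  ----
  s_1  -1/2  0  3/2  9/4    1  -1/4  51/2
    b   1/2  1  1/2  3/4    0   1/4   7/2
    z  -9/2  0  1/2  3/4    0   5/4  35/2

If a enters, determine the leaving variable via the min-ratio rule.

Column a entries and ratios — s_1: -1/2 ≤ 0, skip; b: (7/2)/(1/2) = 7.
Smallest ratio is 7 in the row of b, so b leaves.

b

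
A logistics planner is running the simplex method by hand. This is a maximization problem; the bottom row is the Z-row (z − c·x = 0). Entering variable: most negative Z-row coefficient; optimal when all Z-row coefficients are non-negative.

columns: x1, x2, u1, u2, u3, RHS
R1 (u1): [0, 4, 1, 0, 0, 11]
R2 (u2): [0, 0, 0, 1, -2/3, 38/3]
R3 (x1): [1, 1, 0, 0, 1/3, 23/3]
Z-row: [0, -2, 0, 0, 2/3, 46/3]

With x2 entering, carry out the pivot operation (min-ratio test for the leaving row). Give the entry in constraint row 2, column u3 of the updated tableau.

-2/3

Ratio test on column x2 — row 1: 11/4 = 11/4; row 2: entry 0 ≤ 0; row 3: (23/3)/1 = 23/3. Minimum is 11/4 at row 1 (u1 leaves); pivot element 4.
Divide row 1 by 4; eliminate column x2 from the other rows.
Row 2 update in column u3: -2/3 − 0·0 = -2/3.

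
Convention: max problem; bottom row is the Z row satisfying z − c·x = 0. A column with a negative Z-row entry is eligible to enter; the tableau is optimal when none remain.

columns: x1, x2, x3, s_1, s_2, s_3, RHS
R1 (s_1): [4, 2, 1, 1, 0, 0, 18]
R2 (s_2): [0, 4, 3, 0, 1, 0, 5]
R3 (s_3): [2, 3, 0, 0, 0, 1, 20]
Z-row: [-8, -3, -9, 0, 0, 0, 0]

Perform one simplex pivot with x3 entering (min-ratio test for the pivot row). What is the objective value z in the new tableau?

Ratio test on column x3 — row 1: 18/1 = 18; row 2: 5/3 = 5/3; row 3: entry 0 ≤ 0. Minimum is 5/3 at row 2 (s_2 leaves); pivot element 3.
Pivot on row 2; the Z-row RHS becomes 0 − (-9)·(5/3) = 15.

15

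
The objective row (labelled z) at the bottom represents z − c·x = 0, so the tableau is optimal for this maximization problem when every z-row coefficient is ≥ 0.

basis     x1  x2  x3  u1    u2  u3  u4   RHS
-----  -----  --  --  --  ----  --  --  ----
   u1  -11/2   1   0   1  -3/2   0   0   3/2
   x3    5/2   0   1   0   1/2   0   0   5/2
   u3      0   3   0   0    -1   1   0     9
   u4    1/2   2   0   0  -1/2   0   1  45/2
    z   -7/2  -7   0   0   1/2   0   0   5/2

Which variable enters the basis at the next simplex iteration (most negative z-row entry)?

Negative z-row entries: x1: -7/2, x2: -7.
The most negative is -7 in column x2, so x2 enters.

x2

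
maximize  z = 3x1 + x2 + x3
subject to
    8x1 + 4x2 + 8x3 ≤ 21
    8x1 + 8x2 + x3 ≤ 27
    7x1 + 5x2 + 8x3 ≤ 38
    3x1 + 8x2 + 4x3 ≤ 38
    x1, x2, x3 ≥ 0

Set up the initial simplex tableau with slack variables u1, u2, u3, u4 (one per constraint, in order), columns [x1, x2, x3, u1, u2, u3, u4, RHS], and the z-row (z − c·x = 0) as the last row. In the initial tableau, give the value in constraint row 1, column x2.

4

Constraint 1 has coefficient 4 on x2.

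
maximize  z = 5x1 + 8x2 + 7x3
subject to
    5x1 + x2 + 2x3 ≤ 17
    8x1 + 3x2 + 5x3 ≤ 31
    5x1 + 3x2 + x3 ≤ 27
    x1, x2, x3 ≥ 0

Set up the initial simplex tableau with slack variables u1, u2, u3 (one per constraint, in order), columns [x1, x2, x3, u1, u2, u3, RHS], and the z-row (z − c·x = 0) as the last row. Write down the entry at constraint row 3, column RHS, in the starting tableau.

27

The RHS of constraint 3 is b_3 = 27.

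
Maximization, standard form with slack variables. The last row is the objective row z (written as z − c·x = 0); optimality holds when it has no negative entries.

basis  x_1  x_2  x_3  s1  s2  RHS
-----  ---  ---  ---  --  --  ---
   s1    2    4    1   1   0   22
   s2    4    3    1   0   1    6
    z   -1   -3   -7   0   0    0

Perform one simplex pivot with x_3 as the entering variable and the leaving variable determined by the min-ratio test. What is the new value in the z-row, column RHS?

Ratio test on column x_3 — row 1: 22/1 = 22; row 2: 6/1 = 6. Minimum is 6 at row 2 (s2 leaves); pivot element 1.
Divide row 2 by 1; eliminate column x_3 from the other rows.
z-row update in column RHS: 0 − (-7)·6 = 42.

42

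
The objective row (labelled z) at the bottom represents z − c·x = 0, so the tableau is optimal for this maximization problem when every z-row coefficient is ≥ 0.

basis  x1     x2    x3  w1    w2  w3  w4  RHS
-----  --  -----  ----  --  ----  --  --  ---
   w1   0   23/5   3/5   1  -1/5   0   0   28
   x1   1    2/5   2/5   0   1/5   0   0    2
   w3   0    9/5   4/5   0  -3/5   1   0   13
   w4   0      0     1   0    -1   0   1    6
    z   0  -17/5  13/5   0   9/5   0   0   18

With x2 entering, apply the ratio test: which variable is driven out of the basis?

Column x2 entries and ratios — w1: 28/(23/5) = 140/23; x1: 2/(2/5) = 5; w3: 13/(9/5) = 65/9; w4: 0 ≤ 0, skip.
Smallest ratio is 5 in the row of x1, so x1 leaves.

x1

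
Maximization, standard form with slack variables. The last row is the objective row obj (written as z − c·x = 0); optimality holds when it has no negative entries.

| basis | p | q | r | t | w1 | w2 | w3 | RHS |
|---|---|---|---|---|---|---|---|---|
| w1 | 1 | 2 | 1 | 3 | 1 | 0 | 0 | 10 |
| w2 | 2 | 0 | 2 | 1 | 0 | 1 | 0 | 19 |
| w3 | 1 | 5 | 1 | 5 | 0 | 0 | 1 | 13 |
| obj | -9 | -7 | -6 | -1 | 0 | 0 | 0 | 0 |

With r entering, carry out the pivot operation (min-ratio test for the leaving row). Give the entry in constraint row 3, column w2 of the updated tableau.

Ratio test on column r — row 1: 10/1 = 10; row 2: 19/2 = 19/2; row 3: 13/1 = 13. Minimum is 19/2 at row 2 (w2 leaves); pivot element 2.
Divide row 2 by 2; eliminate column r from the other rows.
Row 3 update in column w2: 0 − 1·(1/2) = -1/2.

-1/2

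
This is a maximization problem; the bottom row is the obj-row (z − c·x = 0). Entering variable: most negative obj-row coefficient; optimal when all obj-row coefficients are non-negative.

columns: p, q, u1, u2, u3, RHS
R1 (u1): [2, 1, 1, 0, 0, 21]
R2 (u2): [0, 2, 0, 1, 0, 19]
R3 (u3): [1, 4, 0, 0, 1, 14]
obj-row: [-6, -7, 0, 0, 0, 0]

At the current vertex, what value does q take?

q is not in the basis, so in the current basic feasible solution q = 0.

0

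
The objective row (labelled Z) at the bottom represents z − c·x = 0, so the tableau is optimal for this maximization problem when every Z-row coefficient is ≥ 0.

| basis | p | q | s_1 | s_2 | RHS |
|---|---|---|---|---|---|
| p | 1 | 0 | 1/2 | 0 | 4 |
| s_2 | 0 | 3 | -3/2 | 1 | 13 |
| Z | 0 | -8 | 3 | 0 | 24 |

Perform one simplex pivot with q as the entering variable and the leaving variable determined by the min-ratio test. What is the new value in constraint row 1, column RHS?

4

Ratio test on column q — row 1: entry 0 ≤ 0; row 2: 13/3 = 13/3. Minimum is 13/3 at row 2 (s_2 leaves); pivot element 3.
Divide row 2 by 3; eliminate column q from the other rows.
Row 1 update in column RHS: 4 − 0·(13/3) = 4.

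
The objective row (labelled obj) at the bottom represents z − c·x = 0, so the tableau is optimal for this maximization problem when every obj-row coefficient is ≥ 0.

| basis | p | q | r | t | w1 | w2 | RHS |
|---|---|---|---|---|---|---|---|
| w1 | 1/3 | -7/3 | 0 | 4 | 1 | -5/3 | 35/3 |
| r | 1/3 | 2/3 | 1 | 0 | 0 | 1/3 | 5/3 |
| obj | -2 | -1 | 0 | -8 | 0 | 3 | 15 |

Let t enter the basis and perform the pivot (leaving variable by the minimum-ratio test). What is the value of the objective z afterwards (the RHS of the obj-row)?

115/3

Ratio test on column t — row 1: (35/3)/4 = 35/12; row 2: entry 0 ≤ 0. Minimum is 35/12 at row 1 (w1 leaves); pivot element 4.
Pivot on row 1; the obj-row RHS becomes 15 − (-8)·(35/12) = 115/3.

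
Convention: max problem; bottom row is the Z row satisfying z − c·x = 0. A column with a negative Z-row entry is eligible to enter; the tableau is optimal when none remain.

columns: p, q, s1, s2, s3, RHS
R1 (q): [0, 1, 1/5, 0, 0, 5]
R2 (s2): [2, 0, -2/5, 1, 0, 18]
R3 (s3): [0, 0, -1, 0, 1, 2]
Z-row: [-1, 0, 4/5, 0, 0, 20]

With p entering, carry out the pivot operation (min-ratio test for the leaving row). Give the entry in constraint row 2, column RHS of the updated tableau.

9

Ratio test on column p — row 1: entry 0 ≤ 0; row 2: 18/2 = 9; row 3: entry 0 ≤ 0. Minimum is 9 at row 2 (s2 leaves); pivot element 2.
Divide row 2 by 2; eliminate column p from the other rows.
In the new row 2, the RHS entry is the old entry divided by the pivot: 18/2 = 9.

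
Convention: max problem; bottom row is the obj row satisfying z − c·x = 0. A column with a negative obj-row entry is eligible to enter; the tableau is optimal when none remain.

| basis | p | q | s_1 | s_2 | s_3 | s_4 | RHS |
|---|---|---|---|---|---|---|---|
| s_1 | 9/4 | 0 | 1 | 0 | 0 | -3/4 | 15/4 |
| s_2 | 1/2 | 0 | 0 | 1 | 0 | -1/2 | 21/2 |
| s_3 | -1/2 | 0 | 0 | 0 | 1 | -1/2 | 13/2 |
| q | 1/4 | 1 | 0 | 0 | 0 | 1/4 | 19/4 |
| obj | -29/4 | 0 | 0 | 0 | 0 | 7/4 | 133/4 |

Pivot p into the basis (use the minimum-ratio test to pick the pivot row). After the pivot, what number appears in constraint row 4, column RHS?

Ratio test on column p — row 1: (15/4)/(9/4) = 5/3; row 2: (21/2)/(1/2) = 21; row 3: entry -1/2 ≤ 0; row 4: (19/4)/(1/4) = 19. Minimum is 5/3 at row 1 (s_1 leaves); pivot element 9/4.
Divide row 1 by 9/4; eliminate column p from the other rows.
Row 4 update in column RHS: 19/4 − (1/4)·(5/3) = 13/3.

13/3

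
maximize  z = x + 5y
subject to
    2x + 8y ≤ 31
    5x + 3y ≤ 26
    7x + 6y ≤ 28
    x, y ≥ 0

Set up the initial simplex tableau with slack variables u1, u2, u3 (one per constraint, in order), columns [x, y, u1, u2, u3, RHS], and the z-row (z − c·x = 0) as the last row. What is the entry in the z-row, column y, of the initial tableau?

-5

The z-row carries the negated objective coefficients: the y entry is -5.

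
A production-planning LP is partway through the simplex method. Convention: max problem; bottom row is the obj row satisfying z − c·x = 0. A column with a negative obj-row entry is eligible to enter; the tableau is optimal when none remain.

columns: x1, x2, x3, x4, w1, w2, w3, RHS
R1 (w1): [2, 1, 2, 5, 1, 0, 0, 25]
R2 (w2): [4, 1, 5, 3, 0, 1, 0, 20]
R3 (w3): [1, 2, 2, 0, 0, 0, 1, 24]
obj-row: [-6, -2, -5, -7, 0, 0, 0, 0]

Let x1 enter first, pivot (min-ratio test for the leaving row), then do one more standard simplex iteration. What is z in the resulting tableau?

Ratio test on column x1 — row 1: 25/2 = 25/2; row 2: 20/4 = 5; row 3: 24/1 = 24. Minimum is 5 at row 2 (w2 leaves); pivot element 4.
Pivot on row 2; the obj-row RHS becomes 0 − (-6)·5 = 30.
Next entering variable (most negative obj-row entry -5/2): x4.
Ratio test on column x4 — row 1: 15/(7/2) = 30/7; row 2: 5/(3/4) = 20/3; row 3: entry -3/4 ≤ 0. Minimum is 30/7 at row 1 (w1 leaves); pivot element 7/2.
After the second pivot the obj-row RHS is 30 − (-5/2)·(30/7) = 285/7.

285/7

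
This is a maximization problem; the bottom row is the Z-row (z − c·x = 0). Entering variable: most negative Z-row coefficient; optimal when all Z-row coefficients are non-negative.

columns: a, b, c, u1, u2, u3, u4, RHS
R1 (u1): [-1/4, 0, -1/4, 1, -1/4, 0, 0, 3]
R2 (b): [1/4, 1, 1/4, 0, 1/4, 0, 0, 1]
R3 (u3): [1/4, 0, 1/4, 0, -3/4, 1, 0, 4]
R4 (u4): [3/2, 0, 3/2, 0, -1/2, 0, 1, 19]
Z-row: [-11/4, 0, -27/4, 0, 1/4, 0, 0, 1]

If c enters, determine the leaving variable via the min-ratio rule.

b

Column c entries and ratios — u1: -1/4 ≤ 0, skip; b: 1/(1/4) = 4; u3: 4/(1/4) = 16; u4: 19/(3/2) = 38/3.
Smallest ratio is 4 in the row of b, so b leaves.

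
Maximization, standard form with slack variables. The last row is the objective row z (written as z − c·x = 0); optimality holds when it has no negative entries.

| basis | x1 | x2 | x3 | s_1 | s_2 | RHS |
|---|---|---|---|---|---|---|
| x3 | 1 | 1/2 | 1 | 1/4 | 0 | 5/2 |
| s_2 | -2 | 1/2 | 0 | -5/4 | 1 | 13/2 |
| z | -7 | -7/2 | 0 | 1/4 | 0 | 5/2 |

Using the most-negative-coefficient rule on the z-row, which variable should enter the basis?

Negative z-row entries: x1: -7, x2: -7/2.
The most negative is -7 in column x1, so x1 enters.

x1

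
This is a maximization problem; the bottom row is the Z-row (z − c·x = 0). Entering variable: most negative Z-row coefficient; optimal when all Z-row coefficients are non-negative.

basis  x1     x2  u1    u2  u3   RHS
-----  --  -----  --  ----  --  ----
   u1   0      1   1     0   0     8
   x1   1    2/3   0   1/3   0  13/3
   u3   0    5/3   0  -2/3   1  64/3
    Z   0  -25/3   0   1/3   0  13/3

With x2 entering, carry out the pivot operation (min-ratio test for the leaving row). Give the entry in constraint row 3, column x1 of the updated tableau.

Ratio test on column x2 — row 1: 8/1 = 8; row 2: (13/3)/(2/3) = 13/2; row 3: (64/3)/(5/3) = 64/5. Minimum is 13/2 at row 2 (x1 leaves); pivot element 2/3.
Divide row 2 by 2/3; eliminate column x2 from the other rows.
Row 3 update in column x1: 0 − (5/3)·(3/2) = -5/2.

-5/2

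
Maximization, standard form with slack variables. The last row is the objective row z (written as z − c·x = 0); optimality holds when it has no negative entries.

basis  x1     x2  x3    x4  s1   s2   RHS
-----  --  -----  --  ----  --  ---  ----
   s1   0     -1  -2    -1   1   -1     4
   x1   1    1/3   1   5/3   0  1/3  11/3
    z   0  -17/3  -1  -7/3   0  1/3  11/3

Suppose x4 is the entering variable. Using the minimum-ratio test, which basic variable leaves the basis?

Column x4 entries and ratios — s1: -1 ≤ 0, skip; x1: (11/3)/(5/3) = 11/5.
Smallest ratio is 11/5 in the row of x1, so x1 leaves.

x1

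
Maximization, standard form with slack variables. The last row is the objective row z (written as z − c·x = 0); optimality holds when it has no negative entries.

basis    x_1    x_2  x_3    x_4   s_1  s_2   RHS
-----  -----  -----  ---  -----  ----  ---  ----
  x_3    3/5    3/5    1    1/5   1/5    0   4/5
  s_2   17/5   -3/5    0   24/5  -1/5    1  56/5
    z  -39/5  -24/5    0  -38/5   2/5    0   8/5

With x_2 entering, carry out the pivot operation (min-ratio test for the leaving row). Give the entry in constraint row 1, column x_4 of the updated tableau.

Ratio test on column x_2 — row 1: (4/5)/(3/5) = 4/3; row 2: entry -3/5 ≤ 0. Minimum is 4/3 at row 1 (x_3 leaves); pivot element 3/5.
Divide row 1 by 3/5; eliminate column x_2 from the other rows.
In the new row 1, the x_4 entry is the old entry divided by the pivot: (1/5)/(3/5) = 1/3.

1/3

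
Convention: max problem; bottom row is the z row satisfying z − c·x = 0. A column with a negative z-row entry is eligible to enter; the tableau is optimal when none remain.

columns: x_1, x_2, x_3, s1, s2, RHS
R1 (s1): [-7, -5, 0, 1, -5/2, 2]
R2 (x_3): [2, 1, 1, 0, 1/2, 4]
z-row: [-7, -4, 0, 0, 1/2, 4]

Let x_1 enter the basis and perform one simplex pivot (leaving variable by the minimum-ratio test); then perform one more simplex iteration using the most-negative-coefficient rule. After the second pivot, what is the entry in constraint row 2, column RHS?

4

Ratio test on column x_1 — row 1: entry -7 ≤ 0; row 2: 4/2 = 2. Minimum is 2 at row 2 (x_3 leaves); pivot element 2.
Divide row 2 by 2; eliminate column x_1 from the other rows.
Second iteration: most negative z-row entry is -1/2 in column x_2, so x_2 enters.
Ratio test on column x_2 — row 1: entry -3/2 ≤ 0; row 2: 2/(1/2) = 4. Minimum is 4 at row 2 (x_1 leaves); pivot element 1/2.
Divide row 2 by 1/2; eliminate column x_2 from the other rows.
After both pivots, the entry at constraint row 2, column RHS is 4.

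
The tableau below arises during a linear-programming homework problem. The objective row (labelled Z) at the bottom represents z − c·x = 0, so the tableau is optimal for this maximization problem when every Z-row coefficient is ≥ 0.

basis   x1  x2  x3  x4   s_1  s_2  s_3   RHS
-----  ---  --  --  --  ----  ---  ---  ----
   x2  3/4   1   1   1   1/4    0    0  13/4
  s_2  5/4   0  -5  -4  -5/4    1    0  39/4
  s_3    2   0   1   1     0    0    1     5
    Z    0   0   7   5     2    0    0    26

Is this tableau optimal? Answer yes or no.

yes

Every Z-row coefficient is ≥ 0, so the tableau is optimal.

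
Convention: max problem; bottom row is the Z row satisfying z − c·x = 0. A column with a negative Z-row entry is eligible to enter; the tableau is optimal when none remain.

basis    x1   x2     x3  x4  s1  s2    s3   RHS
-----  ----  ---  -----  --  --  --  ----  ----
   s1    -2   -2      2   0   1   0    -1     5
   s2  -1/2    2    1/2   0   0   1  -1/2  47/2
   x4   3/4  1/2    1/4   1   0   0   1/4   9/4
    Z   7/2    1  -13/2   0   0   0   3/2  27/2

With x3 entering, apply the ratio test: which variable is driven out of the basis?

s1

Column x3 entries and ratios — s1: 5/2 = 5/2; s2: (47/2)/(1/2) = 47; x4: (9/4)/(1/4) = 9.
Smallest ratio is 5/2 in the row of s1, so s1 leaves.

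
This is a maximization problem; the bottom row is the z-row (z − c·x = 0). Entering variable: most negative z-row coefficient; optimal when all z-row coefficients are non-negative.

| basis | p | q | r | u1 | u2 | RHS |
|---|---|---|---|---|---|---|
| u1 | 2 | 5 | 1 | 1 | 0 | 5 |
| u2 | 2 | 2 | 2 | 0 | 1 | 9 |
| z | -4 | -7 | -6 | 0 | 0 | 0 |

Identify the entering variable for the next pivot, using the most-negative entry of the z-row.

q

Negative z-row entries: p: -4, q: -7, r: -6.
The most negative is -7 in column q, so q enters.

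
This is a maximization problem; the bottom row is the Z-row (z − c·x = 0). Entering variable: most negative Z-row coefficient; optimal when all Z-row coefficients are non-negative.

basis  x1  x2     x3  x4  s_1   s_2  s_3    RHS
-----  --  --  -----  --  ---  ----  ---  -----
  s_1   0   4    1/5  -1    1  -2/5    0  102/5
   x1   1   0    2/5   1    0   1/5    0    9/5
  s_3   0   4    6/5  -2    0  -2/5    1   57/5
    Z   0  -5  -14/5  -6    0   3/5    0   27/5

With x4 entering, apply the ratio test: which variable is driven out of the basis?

Column x4 entries and ratios — s_1: -1 ≤ 0, skip; x1: (9/5)/1 = 9/5; s_3: -2 ≤ 0, skip.
Smallest ratio is 9/5 in the row of x1, so x1 leaves.

x1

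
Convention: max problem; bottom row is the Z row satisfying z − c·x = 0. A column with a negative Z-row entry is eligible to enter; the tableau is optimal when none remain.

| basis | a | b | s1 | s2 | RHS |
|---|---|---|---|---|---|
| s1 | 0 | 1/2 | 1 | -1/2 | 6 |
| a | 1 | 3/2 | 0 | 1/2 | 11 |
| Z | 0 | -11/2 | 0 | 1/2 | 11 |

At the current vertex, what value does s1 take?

6

s1 is basic (row 1); its value is the RHS of that row, 6.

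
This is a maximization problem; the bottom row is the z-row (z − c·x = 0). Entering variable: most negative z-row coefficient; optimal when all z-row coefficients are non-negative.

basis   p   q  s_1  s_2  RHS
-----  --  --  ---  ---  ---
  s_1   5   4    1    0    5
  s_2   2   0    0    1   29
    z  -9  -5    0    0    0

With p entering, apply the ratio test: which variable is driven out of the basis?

Column p entries and ratios — s_1: 5/5 = 1; s_2: 29/2 = 29/2.
Smallest ratio is 1 in the row of s_1, so s_1 leaves.

s_1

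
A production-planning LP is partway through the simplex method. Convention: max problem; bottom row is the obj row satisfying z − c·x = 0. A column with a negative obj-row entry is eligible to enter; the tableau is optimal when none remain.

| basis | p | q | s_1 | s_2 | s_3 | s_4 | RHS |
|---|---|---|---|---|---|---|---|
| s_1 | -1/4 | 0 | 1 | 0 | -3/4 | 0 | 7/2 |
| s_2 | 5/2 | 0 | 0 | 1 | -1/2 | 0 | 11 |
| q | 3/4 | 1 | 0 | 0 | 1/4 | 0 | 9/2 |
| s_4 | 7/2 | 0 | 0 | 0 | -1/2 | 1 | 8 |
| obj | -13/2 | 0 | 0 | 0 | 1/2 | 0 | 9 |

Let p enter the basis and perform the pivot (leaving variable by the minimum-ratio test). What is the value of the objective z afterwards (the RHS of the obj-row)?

167/7

Ratio test on column p — row 1: entry -1/4 ≤ 0; row 2: 11/(5/2) = 22/5; row 3: (9/2)/(3/4) = 6; row 4: 8/(7/2) = 16/7. Minimum is 16/7 at row 4 (s_4 leaves); pivot element 7/2.
Pivot on row 4; the obj-row RHS becomes 9 − (-13/2)·(16/7) = 167/7.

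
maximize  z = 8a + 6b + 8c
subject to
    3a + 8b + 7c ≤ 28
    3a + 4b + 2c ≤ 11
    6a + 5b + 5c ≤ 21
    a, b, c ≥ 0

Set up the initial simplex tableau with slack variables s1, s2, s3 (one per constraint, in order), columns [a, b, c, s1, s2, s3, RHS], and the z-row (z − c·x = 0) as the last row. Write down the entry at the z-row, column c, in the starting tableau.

-8

The z-row carries the negated objective coefficients: the c entry is -8.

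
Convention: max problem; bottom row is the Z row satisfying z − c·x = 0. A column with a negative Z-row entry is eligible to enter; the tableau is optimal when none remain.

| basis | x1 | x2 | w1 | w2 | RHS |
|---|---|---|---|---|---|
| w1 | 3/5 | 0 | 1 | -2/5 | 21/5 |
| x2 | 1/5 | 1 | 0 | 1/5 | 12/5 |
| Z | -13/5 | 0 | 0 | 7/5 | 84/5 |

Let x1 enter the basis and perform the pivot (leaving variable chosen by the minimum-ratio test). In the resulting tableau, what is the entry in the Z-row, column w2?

-1/3

Ratio test on column x1 — row 1: (21/5)/(3/5) = 7; row 2: (12/5)/(1/5) = 12. Minimum is 7 at row 1 (w1 leaves); pivot element 3/5.
Divide row 1 by 3/5; eliminate column x1 from the other rows.
Z-row update in column w2: 7/5 − (-13/5)·(-2/3) = -1/3.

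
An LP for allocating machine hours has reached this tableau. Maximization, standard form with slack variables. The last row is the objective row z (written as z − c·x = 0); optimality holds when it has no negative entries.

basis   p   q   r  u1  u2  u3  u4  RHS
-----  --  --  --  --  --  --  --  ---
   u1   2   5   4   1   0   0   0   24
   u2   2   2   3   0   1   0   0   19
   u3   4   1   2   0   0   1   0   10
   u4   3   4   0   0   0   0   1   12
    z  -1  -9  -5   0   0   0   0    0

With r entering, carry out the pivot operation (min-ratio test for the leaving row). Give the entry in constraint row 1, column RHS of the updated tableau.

4

Ratio test on column r — row 1: 24/4 = 6; row 2: 19/3 = 19/3; row 3: 10/2 = 5; row 4: entry 0 ≤ 0. Minimum is 5 at row 3 (u3 leaves); pivot element 2.
Divide row 3 by 2; eliminate column r from the other rows.
Row 1 update in column RHS: 24 − 4·5 = 4.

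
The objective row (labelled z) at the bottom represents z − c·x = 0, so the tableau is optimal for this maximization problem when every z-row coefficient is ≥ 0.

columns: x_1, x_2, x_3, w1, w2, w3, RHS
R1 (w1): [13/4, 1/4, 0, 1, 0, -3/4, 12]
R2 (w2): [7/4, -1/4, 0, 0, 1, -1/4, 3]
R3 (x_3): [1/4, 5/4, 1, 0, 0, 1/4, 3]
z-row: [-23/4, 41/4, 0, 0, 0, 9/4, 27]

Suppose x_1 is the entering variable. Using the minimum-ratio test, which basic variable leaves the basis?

w2

Column x_1 entries and ratios — w1: 12/(13/4) = 48/13; w2: 3/(7/4) = 12/7; x_3: 3/(1/4) = 12.
Smallest ratio is 12/7 in the row of w2, so w2 leaves.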